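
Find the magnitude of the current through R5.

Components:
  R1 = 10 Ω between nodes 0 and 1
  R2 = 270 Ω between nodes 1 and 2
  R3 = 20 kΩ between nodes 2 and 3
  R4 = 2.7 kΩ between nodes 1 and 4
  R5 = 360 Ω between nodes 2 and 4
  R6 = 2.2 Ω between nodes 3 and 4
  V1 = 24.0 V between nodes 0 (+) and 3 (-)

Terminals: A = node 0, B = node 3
Nodal analysis, taking node 3 as the 0 V reference.
Source V1 fixes V_0 = 24 V.
KCL at each unknown node (sum of currents leaving = 0; resistances in Ω):
  Node 1: (V_1 - 24)/10 + (V_1 - V_2)/270 + (V_1 - V_4)/2700 = 0
  Node 2: (V_2 - V_1)/270 + (V_2 - 0)/20000 + (V_2 - V_4)/360 = 0
  Node 4: (V_4 - V_1)/2700 + (V_4 - V_2)/360 + (V_4 - 0)/2.2 = 0
Collecting terms (coefficients in siemens):
  0.1041·V_1 - 0.003704·V_2 - 0.0003704·V_4 = 2.4
  0.006531·V_2 - 0.003704·V_1 - 0.002778·V_4 = 0
  0.4577·V_4 - 0.0003704·V_1 - 0.002778·V_2 = 0
Solving these 3 simultaneous equations (Gaussian elimination) gives:
  V_1 = 23.54 V, V_2 = 13.39 V, V_4 = 0.1003 V
I_R5 = (V_2 - V_4)/R5 = (13.39 - 0.1003)/360 = 0.03691 A
|I_R5| = 0.03691 A

Final answer: |I_R5| = 0.03691 A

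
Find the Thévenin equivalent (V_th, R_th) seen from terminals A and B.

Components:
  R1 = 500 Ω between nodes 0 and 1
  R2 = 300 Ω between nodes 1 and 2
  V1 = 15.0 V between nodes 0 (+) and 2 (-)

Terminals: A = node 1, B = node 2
Step 1 — V_th is the open-circuit voltage V_A - V_B (nothing connected across the terminals).
Nodal analysis, taking node 2 as the 0 V reference.
Source V1 fixes V_0 = 15 V.
KCL at each unknown node (sum of currents leaving = 0; resistances in Ω):
  Node 1: (V_1 - 15)/500 + (V_1 - 0)/300 = 0
Collecting terms: 0.005333 × V_1 = 0.03  =>  V_1 = 5.625 V
V_th = V_1 - V_2 = 5.625 - 0 = 5.625 V
Step 2 — R_th: zero the source — replace V1 by a short circuit (node 2 merges into node 0) — and find the resistance seen between A (node 1) and B (node 0).
Reduce the network between node 1 (A) and node 0 (B) by series/parallel combination:
  Rp1 = R1 ‖ R2 (parallel, both between nodes 0 and 1) = 1/(1/500 + 1/300) = 187.5 Ω
R_th = 187.5 Ω

Final answer: V_th = 5.625 V, R_th = 187.5 Ω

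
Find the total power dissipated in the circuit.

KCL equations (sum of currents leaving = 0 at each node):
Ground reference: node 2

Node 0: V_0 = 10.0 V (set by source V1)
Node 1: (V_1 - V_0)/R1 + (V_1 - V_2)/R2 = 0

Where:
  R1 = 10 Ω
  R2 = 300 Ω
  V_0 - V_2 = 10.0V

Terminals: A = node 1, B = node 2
Nodal analysis, taking node 2 as the 0 V reference.
Source V1 fixes V_0 = 10 V.
KCL at each unknown node (sum of currents leaving = 0; resistances in Ω):
  Node 1: (V_1 - 10)/10 + (V_1 - 0)/300 = 0
Collecting terms: 0.1033 × V_1 = 1  =>  V_1 = 9.677 V
Power in each resistor, P = (ΔV)²/R:
  P_R1 = (10 - 9.677)²/10 = 0.01041 W
  P_R2 = (9.677 - 0)²/300 = 0.3122 W
P_total = P_R1 + P_R2 = 0.3226 W

Final answer: 0.3226 W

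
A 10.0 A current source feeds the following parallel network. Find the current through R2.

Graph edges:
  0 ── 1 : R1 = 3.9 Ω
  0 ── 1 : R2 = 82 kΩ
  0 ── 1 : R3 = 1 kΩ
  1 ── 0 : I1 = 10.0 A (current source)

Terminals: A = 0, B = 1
All resistors sit directly between nodes 0 and 1, so they are in parallel and share one voltage V; the full source current 10 A splits among them.
1/R_par = 1/3.9 + 1/82000 + 1/1000 = 0.2574 S  =>  R_par = 3.885 Ω
V = I × R_par = 10 × 3.885 = 38.85 V
I_R2 = V/R2 = 38.85/82000 = 0.0004737 A

Final answer: 0.0004737 A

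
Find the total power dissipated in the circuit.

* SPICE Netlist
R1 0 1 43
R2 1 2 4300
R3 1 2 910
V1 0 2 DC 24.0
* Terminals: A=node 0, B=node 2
Nodal analysis, taking node 2 as the 0 V reference.
Source V1 fixes V_0 = 24 V.
KCL at each unknown node (sum of currents leaving = 0; resistances in Ω):
  Node 1: (V_1 - 24)/43 + (V_1 - 0)/4300 + (V_1 - 0)/910 = 0
Collecting terms: 0.02459 × V_1 = 0.5581  =>  V_1 = 22.7 V
Power in each resistor, P = (ΔV)²/R:
  P_R1 = (24 - 22.7)²/43 = 0.03928 W
  P_R2 = (22.7 - 0)²/4300 = 0.1198 W
  P_R3 = (22.7 - 0)²/910 = 0.5663 W
P_total = P_R1 + P_R2 + P_R3 = 0.7254 W

Final answer: 0.7254 W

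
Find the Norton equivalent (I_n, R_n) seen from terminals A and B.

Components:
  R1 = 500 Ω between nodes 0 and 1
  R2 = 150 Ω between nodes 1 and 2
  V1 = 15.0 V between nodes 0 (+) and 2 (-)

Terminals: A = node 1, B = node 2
Find the Thévenin equivalent first; then I_n = V_th/R_th and R_n = R_th.
Step 1 — V_th is the open-circuit voltage V_A - V_B (nothing connected across the terminals).
Nodal analysis, taking node 2 as the 0 V reference.
Source V1 fixes V_0 = 15 V.
KCL at each unknown node (sum of currents leaving = 0; resistances in Ω):
  Node 1: (V_1 - 15)/500 + (V_1 - 0)/150 = 0
Collecting terms: 0.008667 × V_1 = 0.03  =>  V_1 = 3.462 V
V_th = V_1 - V_2 = 3.462 - 0 = 3.462 V
Step 2 — R_th: zero the source — replace V1 by a short circuit (node 2 merges into node 0) — and find the resistance seen between A (node 1) and B (node 0).
Reduce the network between node 1 (A) and node 0 (B) by series/parallel combination:
  Rp1 = R1 ‖ R2 (parallel, both between nodes 0 and 1) = 1/(1/500 + 1/150) = 115.4 Ω
R_th = 115.4 Ω
I_n = V_th/R_th = 3.462/115.4 = 0.03 A, and R_n = R_th = 115.4 Ω

Final answer: I_n = 0.03 A, R_n = 115.4 Ω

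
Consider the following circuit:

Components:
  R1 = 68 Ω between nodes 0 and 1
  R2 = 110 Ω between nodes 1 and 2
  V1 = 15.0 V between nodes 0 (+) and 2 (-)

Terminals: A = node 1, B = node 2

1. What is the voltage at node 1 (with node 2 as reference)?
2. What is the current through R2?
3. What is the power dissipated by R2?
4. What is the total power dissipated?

Nodal analysis, taking node 2 as the 0 V reference.
Source V1 fixes V_0 = 15 V.
KCL at each unknown node (sum of currents leaving = 0; resistances in Ω):
  Node 1: (V_1 - 15)/68 + (V_1 - 0)/110 = 0
Collecting terms: 0.0238 × V_1 = 0.2206  =>  V_1 = 9.27 V
Part 1:
  Read off the nodal solution: V_1 = 9.27 V
Part 2:
  I_R2 = (V_1 - V_2)/R2 = (9.27 - 0)/110 = 0.08427 A
  Magnitude: I_R2 = 0.08427 A
Part 3:
  I_R2 = (V_1 - V_2)/R2 = (9.27 - 0)/110 = 0.08427 A
  P_R2 = I_R2² × R2 = (0.08427)² × 110 = 0.7812 W
Part 4:
  Power in each resistor, P = (ΔV)²/R:
    P_R1 = (15 - 9.27)²/68 = 0.4829 W
    P_R2 = (9.27 - 0)²/110 = 0.7812 W
  P_total = P_R1 + P_R2 = 1.264 W

Final answers:
1. V_1 = 9.27 V
2. I_R2 = 0.08427 A
3. P_R2 = 0.7812 W
4. P_total = 1.264 W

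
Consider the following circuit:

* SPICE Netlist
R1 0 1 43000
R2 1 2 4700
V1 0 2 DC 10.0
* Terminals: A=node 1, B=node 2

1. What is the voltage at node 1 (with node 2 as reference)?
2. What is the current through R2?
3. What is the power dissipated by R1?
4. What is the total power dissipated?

Nodal analysis, taking node 2 as the 0 V reference.
Source V1 fixes V_0 = 10 V.
KCL at each unknown node (sum of currents leaving = 0; resistances in Ω):
  Node 1: (V_1 - 10)/43000 + (V_1 - 0)/4700 = 0
Collecting terms: 0.000236 × V_1 = 0.0002326  =>  V_1 = 0.9853 V
Part 1:
  Read off the nodal solution: V_1 = 0.9853 V
Part 2:
  I_R2 = (V_1 - V_2)/R2 = (0.9853 - 0)/4700 = 0.0002096 A
  Magnitude: I_R2 = 0.0002096 A
Part 3:
  I_R1 = (V_0 - V_1)/R1 = (10 - 0.9853)/43000 = 0.0002096 A
  P_R1 = I_R1² × R1 = (0.0002096)² × 43000 = 0.00189 W
Part 4:
  Power in each resistor, P = (ΔV)²/R:
    P_R1 = (10 - 0.9853)²/43000 = 0.00189 W
    P_R2 = (0.9853 - 0)²/4700 = 0.0002066 W
  P_total = P_R1 + P_R2 = 0.002096 W

Final answers:
1. V_1 = 0.9853 V
2. I_R2 = 0.0002096 A
3. P_R1 = 0.00189 W
4. P_total = 0.002096 W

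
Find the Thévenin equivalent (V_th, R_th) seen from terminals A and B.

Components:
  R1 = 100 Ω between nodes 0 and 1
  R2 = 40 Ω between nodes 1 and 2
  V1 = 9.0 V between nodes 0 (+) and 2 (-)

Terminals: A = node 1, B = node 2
Step 1 — V_th is the open-circuit voltage V_A - V_B (nothing connected across the terminals).
Nodal analysis, taking node 2 as the 0 V reference.
Source V1 fixes V_0 = 9 V.
KCL at each unknown node (sum of currents leaving = 0; resistances in Ω):
  Node 1: (V_1 - 9)/100 + (V_1 - 0)/40 = 0
Collecting terms: 0.035 × V_1 = 0.09  =>  V_1 = 2.571 V
V_th = V_1 - V_2 = 2.571 - 0 = 2.571 V
Step 2 — R_th: zero the source — replace V1 by a short circuit (node 2 merges into node 0) — and find the resistance seen between A (node 1) and B (node 0).
Reduce the network between node 1 (A) and node 0 (B) by series/parallel combination:
  Rp1 = R1 ‖ R2 (parallel, both between nodes 0 and 1) = 1/(1/100 + 1/40) = 28.57 Ω
R_th = 28.57 Ω

Final answer: V_th = 2.571 V, R_th = 28.57 Ω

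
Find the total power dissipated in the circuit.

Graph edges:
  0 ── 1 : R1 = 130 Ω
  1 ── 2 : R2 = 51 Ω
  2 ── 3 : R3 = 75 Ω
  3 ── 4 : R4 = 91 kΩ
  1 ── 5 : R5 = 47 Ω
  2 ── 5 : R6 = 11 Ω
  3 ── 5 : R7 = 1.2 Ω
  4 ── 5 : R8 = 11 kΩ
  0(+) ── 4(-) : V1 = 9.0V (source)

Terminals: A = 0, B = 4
Nodal analysis, taking node 4 as the 0 V reference.
Source V1 fixes V_0 = 9 V.
KCL at each unknown node (sum of currents leaving = 0; resistances in Ω):
  Node 1: (V_1 - 9)/130 + (V_1 - V_2)/51 + (V_1 - V_5)/47 = 0
  Node 2: (V_2 - V_1)/51 + (V_2 - V_3)/75 + (V_2 - V_5)/11 = 0
  Node 3: (V_3 - V_2)/75 + (V_3 - 0)/91000 + (V_3 - V_5)/1.2 = 0
  Node 5: (V_5 - V_1)/47 + (V_5 - V_2)/11 + (V_5 - V_3)/1.2 + (V_5 - 0)/11000 = 0
Collecting terms (coefficients in siemens):
  0.04858·V_1 - 0.01961·V_2 - 0.02128·V_5 = 0.06923
  0.1239·V_2 - 0.01961·V_1 - 0.01333·V_3 - 0.09091·V_5 = 0
  0.8467·V_3 - 0.01333·V_2 - 0.8333·V_5 = 0
  0.9456·V_5 - 0.02128·V_1 - 0.09091·V_2 - 0.8333·V_3 = 0
Solving these 4 simultaneous equations (Gaussian elimination) gives:
  V_1 = 8.883 V, V_2 = 8.863 V, V_3 = 8.859 V, V_5 = 8.859 V
Power in each resistor, P = (ΔV)²/R:
  P_R1 = (9 - 8.883)²/130 = 0.0001059 W
  P_R2 = (8.883 - 8.863)²/51 = 0.000007933 W
  P_R3 = (8.863 - 8.859)²/75 = 0.0000001958 W
  P_R4 = (8.859 - 0)²/91000 = 0.0008624 W
  P_R5 = (8.883 - 8.859)²/47 = 0.00001214 W
  P_R6 = (8.863 - 8.859)²/11 = 0.000001296 W
  P_R7 = (8.859 - 8.859)²/1.2 = 0.000000002568 W
  P_R8 = (0 - 8.859)²/11000 = 0.007134 W
P_total = P_R1 + P_R2 + P_R3 + P_R4 + P_R5 + P_R6 + P_R7 + P_R8 = 0.008124 W

Final answer: 0.008124 W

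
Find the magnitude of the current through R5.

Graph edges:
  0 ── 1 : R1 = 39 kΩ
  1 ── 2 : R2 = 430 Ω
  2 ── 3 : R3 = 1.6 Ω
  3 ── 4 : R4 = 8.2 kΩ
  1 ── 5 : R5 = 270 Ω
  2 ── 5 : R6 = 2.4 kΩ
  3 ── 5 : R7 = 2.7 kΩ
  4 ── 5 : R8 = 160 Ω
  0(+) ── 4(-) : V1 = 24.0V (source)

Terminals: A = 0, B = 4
Nodal analysis, taking node 4 as the 0 V reference.
Source V1 fixes V_0 = 24 V.
KCL at each unknown node (sum of currents leaving = 0; resistances in Ω):
  Node 1: (V_1 - 24)/39000 + (V_1 - V_2)/430 + (V_1 - V_5)/270 = 0
  Node 2: (V_2 - V_1)/430 + (V_2 - V_3)/1.6 + (V_2 - V_5)/2400 = 0
  Node 3: (V_3 - V_2)/1.6 + (V_3 - 0)/8200 + (V_3 - V_5)/2700 = 0
  Node 5: (V_5 - V_1)/270 + (V_5 - V_2)/2400 + (V_5 - V_3)/2700 + (V_5 - 0)/160 = 0
Collecting terms (coefficients in siemens):
  0.006055·V_1 - 0.002326·V_2 - 0.003704·V_5 = 0.0006154
  0.6277·V_2 - 0.002326·V_1 - 0.625·V_3 - 0.0004167·V_5 = 0
  0.6255·V_3 - 0.625·V_2 - 0.0003704·V_5 = 0
  0.01074·V_5 - 0.003704·V_1 - 0.0004167·V_2 - 0.0003704·V_3 = 0
Solving these 4 simultaneous equations (Gaussian elimination) gives:
  V_1 = 0.2318 V, V_2 = 0.1895 V, V_3 = 0.1894 V, V_5 = 0.09381 V
I_R5 = (V_1 - V_5)/R5 = (0.2318 - 0.09381)/270 = 0.0005111 A
|I_R5| = 0.0005111 A

Final answer: |I_R5| = 0.0005111 A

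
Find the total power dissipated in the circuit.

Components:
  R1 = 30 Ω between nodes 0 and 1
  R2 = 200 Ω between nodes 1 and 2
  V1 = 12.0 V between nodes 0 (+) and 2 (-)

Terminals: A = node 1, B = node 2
Nodal analysis, taking node 2 as the 0 V reference.
Source V1 fixes V_0 = 12 V.
KCL at each unknown node (sum of currents leaving = 0; resistances in Ω):
  Node 1: (V_1 - 12)/30 + (V_1 - 0)/200 = 0
Collecting terms: 0.03833 × V_1 = 0.4  =>  V_1 = 10.43 V
Power in each resistor, P = (ΔV)²/R:
  P_R1 = (12 - 10.43)²/30 = 0.08166 W
  P_R2 = (10.43 - 0)²/200 = 0.5444 W
P_total = P_R1 + P_R2 = 0.6261 W

Final answer: 0.6261 W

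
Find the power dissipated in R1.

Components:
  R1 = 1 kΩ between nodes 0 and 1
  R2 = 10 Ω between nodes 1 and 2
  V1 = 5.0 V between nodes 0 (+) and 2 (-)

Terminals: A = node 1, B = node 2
Nodal analysis, taking node 2 as the 0 V reference.
Source V1 fixes V_0 = 5 V.
KCL at each unknown node (sum of currents leaving = 0; resistances in Ω):
  Node 1: (V_1 - 5)/1000 + (V_1 - 0)/10 = 0
Collecting terms: 0.101 × V_1 = 0.005  =>  V_1 = 0.0495 V
I_R1 = (V_0 - V_1)/R1 = (5 - 0.0495)/1000 = 0.00495 A
P_R1 = I_R1² × R1 = (0.00495)² × 1000 = 0.02451 W

Final answer: 0.02451 W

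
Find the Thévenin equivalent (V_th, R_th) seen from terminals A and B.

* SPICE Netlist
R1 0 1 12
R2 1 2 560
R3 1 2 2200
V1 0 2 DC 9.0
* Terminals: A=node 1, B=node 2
Step 1 — V_th is the open-circuit voltage V_A - V_B (nothing connected across the terminals).
Nodal analysis, taking node 2 as the 0 V reference.
Source V1 fixes V_0 = 9 V.
KCL at each unknown node (sum of currents leaving = 0; resistances in Ω):
  Node 1: (V_1 - 9)/12 + (V_1 - 0)/560 + (V_1 - 0)/2200 = 0
Collecting terms: 0.08557 × V_1 = 0.75  =>  V_1 = 8.764 V
V_th = V_1 - V_2 = 8.764 - 0 = 8.764 V
Step 2 — R_th: zero the source — replace V1 by a short circuit (node 2 merges into node 0) — and find the resistance seen between A (node 1) and B (node 0).
Reduce the network between node 1 (A) and node 0 (B) by series/parallel combination:
  Rp1 = R1 ‖ R2 ‖ R3 (parallel, all between nodes 0 and 1) = 1/(1/12 + 1/560 + 1/2200) = 11.69 Ω
R_th = 11.69 Ω

Final answer: V_th = 8.764 V, R_th = 11.69 Ω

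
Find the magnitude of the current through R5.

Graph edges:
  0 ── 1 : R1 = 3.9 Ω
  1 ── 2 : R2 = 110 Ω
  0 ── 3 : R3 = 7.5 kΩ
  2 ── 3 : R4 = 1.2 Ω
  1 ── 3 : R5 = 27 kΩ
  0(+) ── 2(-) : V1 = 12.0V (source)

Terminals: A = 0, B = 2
Nodal analysis, taking node 2 as the 0 V reference.
Source V1 fixes V_0 = 12 V.
KCL at each unknown node (sum of currents leaving = 0; resistances in Ω):
  Node 1: (V_1 - 12)/3.9 + (V_1 - 0)/110 + (V_1 - V_3)/27000 = 0
  Node 3: (V_3 - 12)/7500 + (V_3 - 0)/1.2 + (V_3 - V_1)/27000 = 0
Collecting terms (coefficients in siemens):
  0.2655·V_1 - 0.00003704·V_3 = 3.077
  0.8335·V_3 - 0.00003704·V_1 = 0.0016
Determinant D = (0.2655)(0.8335) - (-0.00003704)(-0.00003704) = 0.2213
V_1 = [(3.077)(0.8335) - (-0.00003704)(0.0016)]/D = 11.59 V
V_3 = [(0.2655)(0.0016) - (3.077)(-0.00003704)]/D = 0.002435 V
I_R5 = (V_1 - V_3)/R5 = (11.59 - 0.002435)/27000 = 0.0004291 A
|I_R5| = 0.0004291 A

Final answer: |I_R5| = 0.0004291 A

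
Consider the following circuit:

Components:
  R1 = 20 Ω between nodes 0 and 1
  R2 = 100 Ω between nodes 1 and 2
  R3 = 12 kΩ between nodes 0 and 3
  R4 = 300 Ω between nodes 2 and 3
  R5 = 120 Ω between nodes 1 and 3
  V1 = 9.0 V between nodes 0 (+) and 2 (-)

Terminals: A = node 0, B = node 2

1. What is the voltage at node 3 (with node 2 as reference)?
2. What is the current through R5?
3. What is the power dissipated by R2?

Nodal analysis, taking node 2 as the 0 V reference.
Source V1 fixes V_0 = 9 V.
KCL at each unknown node (sum of currents leaving = 0; resistances in Ω):
  Node 1: (V_1 - 9)/20 + (V_1 - 0)/100 + (V_1 - V_3)/120 = 0
  Node 3: (V_3 - 9)/12000 + (V_3 - 0)/300 + (V_3 - V_1)/120 = 0
Collecting terms (coefficients in siemens):
  0.06833·V_1 - 0.008333·V_3 = 0.45
  0.01175·V_3 - 0.008333·V_1 = 0.00075
Determinant D = (0.06833)(0.01175) - (-0.008333)(-0.008333) = 0.0007335
V_1 = [(0.45)(0.01175) - (-0.008333)(0.00075)]/D = 7.217 V
V_3 = [(0.06833)(0.00075) - (0.45)(-0.008333)]/D = 5.183 V
Part 1:
  Read off the nodal solution: V_3 = 5.183 V
Part 2:
  I_R5 = (V_1 - V_3)/R5 = (7.217 - 5.183)/120 = 0.01696 A
  Magnitude: I_R5 = 0.01696 A
Part 3:
  I_R2 = (V_1 - V_2)/R2 = (7.217 - 0)/100 = 0.07217 A
  P_R2 = I_R2² × R2 = (0.07217)² × 100 = 0.5209 W

Final answers:
1. V_3 = 5.183 V
2. I_R5 = 0.01696 A
3. P_R2 = 0.5209 W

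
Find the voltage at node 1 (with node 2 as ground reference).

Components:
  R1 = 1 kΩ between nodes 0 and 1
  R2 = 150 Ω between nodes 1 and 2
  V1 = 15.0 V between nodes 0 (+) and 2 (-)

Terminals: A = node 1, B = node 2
Nodal analysis, taking node 2 as the 0 V reference.
Source V1 fixes V_0 = 15 V.
KCL at each unknown node (sum of currents leaving = 0; resistances in Ω):
  Node 1: (V_1 - 15)/1000 + (V_1 - 0)/150 = 0
Collecting terms: 0.007667 × V_1 = 0.015  =>  V_1 = 1.957 V
The requested potential is V_1 = 1.957 V.

Final answer: V_1 = 1.957 V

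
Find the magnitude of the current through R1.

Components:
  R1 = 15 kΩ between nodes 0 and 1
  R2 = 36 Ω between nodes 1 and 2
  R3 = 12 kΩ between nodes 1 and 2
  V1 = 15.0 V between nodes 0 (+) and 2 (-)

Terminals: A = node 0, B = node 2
Nodal analysis, taking node 2 as the 0 V reference.
Source V1 fixes V_0 = 15 V.
KCL at each unknown node (sum of currents leaving = 0; resistances in Ω):
  Node 1: (V_1 - 15)/15000 + (V_1 - 0)/36 + (V_1 - 0)/12000 = 0
Collecting terms: 0.02793 × V_1 = 0.001  =>  V_1 = 0.03581 V
I_R1 = (V_0 - V_1)/R1 = (15 - 0.03581)/15000 = 0.0009976 A
|I_R1| = 0.0009976 A

Final answer: |I_R1| = 0.0009976 A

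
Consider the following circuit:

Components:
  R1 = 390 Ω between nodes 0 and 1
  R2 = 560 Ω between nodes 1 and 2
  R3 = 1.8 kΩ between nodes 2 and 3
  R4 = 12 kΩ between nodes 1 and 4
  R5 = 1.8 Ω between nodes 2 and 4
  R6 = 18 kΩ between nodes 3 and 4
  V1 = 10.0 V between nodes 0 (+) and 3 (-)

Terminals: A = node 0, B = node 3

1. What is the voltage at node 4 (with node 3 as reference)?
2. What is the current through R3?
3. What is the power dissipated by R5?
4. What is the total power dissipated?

Nodal analysis, taking node 3 as the 0 V reference.
Source V1 fixes V_0 = 10 V.
KCL at each unknown node (sum of currents leaving = 0; resistances in Ω):
  Node 1: (V_1 - 10)/390 + (V_1 - V_2)/560 + (V_1 - V_4)/12000 = 0
  Node 2: (V_2 - V_1)/560 + (V_2 - 0)/1800 + (V_2 - V_4)/1.8 = 0
  Node 4: (V_4 - V_1)/12000 + (V_4 - V_2)/1.8 + (V_4 - 0)/18000 = 0
Collecting terms (coefficients in siemens):
  0.004433·V_1 - 0.001786·V_2 - 0.00008333·V_4 = 0.02564
  0.5579·V_2 - 0.001786·V_1 - 0.5556·V_4 = 0
  0.5557·V_4 - 0.00008333·V_1 - 0.5556·V_2 = 0
Solving these 3 simultaneous equations (Gaussian elimination) gives:
  V_1 = 8.477 V, V_2 = 6.389 V, V_4 = 6.388 V
Part 1:
  Read off the nodal solution: V_4 = 6.388 V
Part 2:
  I_R3 = (V_2 - V_3)/R3 = (6.389 - 0)/1800 = 0.003549 A
  Magnitude: I_R3 = 0.003549 A
Part 3:
  I_R5 = (V_2 - V_4)/R5 = (6.389 - 6.388)/1.8 = 0.0001808 A
  P_R5 = I_R5² × R5 = (0.0001808)² × 1.8 = 0.00000005885 W
Part 4:
  Power in each resistor, P = (ΔV)²/R:
    P_R1 = (10 - 8.477)²/390 = 0.005944 W
    P_R2 = (8.477 - 6.389)²/560 = 0.007791 W
    P_R3 = (6.389 - 0)²/1800 = 0.02267 W
    P_R4 = (8.477 - 6.388)²/12000 = 0.0003637 W
    P_R5 = (6.389 - 6.388)²/1.8 = 0.00000005885 W
    P_R6 = (0 - 6.388)²/18000 = 0.002267 W
  P_total = P_R1 + P_R2 + P_R3 + P_R4 + P_R5 + P_R6 = 0.03904 W

Final answers:
1. V_4 = 6.388 V
2. I_R3 = 0.003549 A
3. P_R5 = 5.885e-08 W
4. P_total = 0.03904 W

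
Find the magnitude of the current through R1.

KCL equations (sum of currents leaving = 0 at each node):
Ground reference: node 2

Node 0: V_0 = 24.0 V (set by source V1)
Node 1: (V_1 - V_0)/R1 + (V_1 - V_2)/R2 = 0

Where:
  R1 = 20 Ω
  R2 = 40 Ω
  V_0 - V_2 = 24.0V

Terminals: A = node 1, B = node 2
Nodal analysis, taking node 2 as the 0 V reference.
Source V1 fixes V_0 = 24 V.
KCL at each unknown node (sum of currents leaving = 0; resistances in Ω):
  Node 1: (V_1 - 24)/20 + (V_1 - 0)/40 = 0
Collecting terms: 0.075 × V_1 = 1.2  =>  V_1 = 16 V
I_R1 = (V_0 - V_1)/R1 = (24 - 16)/20 = 0.4 A
|I_R1| = 0.4 A

Final answer: |I_R1| = 0.4 A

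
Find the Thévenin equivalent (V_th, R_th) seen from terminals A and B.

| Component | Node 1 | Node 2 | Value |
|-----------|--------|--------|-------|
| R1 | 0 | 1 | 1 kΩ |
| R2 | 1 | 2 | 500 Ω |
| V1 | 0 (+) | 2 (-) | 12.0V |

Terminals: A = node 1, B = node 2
Step 1 — V_th is the open-circuit voltage V_A - V_B (nothing connected across the terminals).
Nodal analysis, taking node 2 as the 0 V reference.
Source V1 fixes V_0 = 12 V.
KCL at each unknown node (sum of currents leaving = 0; resistances in Ω):
  Node 1: (V_1 - 12)/1000 + (V_1 - 0)/500 = 0
Collecting terms: 0.003 × V_1 = 0.012  =>  V_1 = 4 V
V_th = V_1 - V_2 = 4 - 0 = 4 V
Step 2 — R_th: zero the source — replace V1 by a short circuit (node 2 merges into node 0) — and find the resistance seen between A (node 1) and B (node 0).
Reduce the network between node 1 (A) and node 0 (B) by series/parallel combination:
  Rp1 = R1 ‖ R2 (parallel, both between nodes 0 and 1) = 1/(1/1000 + 1/500) = 333.3 Ω
R_th = 333.3 Ω

Final answer: V_th = 4 V, R_th = 333.3 Ω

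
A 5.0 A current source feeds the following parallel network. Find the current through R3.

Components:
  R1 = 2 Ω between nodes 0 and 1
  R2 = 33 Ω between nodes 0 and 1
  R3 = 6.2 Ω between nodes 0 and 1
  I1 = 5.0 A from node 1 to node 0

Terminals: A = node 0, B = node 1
All resistors sit directly between nodes 0 and 1, so they are in parallel and share one voltage V; the full source current 5 A splits among them.
1/R_par = 1/2 + 1/33 + 1/6.2 = 0.6916 S  =>  R_par = 1.446 Ω
V = I × R_par = 5 × 1.446 = 7.23 V
I_R3 = V/R3 = 7.23/6.2 = 1.166 A

Final answer: 1.166 A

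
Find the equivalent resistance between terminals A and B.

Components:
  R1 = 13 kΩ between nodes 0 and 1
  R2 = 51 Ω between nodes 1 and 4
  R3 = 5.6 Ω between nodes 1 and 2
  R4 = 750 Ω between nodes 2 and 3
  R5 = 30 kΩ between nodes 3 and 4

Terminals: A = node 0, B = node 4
Reduce the network between node 0 (A) and node 4 (B) by series/parallel combination:
  Rs1 = R3 + R4 (series, joined only at node 2) = 5.6 + 750 = 755.6 Ω
  Rs2 = R5 + Rs1 (series, joined only at node 3) = 30000 + 755.6 = 30760 Ω
  Rp1 = R2 ‖ Rs2 (parallel, both between nodes 1 and 4) = 1/(1/51 + 1/30760) = 50.92 Ω
  Rs3 = R1 + Rp1 (series, joined only at node 1) = 13000 + 50.92 = 13050 Ω
R_eq = 13.05 kΩ

Final answer: 13.05 kΩ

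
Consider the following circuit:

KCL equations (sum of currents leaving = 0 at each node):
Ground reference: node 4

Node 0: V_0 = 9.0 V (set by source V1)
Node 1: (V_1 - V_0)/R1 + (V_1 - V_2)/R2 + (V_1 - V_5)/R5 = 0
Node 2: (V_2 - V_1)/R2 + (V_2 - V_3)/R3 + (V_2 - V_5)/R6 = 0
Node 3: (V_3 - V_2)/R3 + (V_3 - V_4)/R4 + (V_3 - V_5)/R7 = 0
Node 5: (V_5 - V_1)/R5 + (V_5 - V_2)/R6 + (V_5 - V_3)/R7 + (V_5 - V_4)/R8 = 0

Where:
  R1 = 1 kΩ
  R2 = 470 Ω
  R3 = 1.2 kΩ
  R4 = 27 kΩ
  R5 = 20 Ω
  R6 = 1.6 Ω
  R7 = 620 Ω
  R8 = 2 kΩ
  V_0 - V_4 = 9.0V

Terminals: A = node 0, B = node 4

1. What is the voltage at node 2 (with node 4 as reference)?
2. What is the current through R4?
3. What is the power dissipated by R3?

Nodal analysis, taking node 4 as the 0 V reference.
Source V1 fixes V_0 = 9 V.
KCL at each unknown node (sum of currents leaving = 0; resistances in Ω):
  Node 1: (V_1 - 9)/1000 + (V_1 - V_2)/470 + (V_1 - V_5)/20 = 0
  Node 2: (V_2 - V_1)/470 + (V_2 - V_3)/1200 + (V_2 - V_5)/1.6 = 0
  Node 3: (V_3 - V_2)/1200 + (V_3 - 0)/27000 + (V_3 - V_5)/620 = 0
  Node 5: (V_5 - V_1)/20 + (V_5 - V_2)/1.6 + (V_5 - V_3)/620 + (V_5 - 0)/2000 = 0
Collecting terms (coefficients in siemens):
  0.05313·V_1 - 0.002128·V_2 - 0.05·V_5 = 0.009
  0.628·V_2 - 0.002128·V_1 - 0.0008333·V_3 - 0.625·V_5 = 0
  0.002483·V_3 - 0.0008333·V_2 - 0.001613·V_5 = 0
  0.6771·V_5 - 0.05·V_1 - 0.625·V_2 - 0.001613·V_3 = 0
Solving these 4 simultaneous equations (Gaussian elimination) gives:
  V_1 = 5.878 V, V_2 = 5.819 V, V_3 = 5.732 V, V_5 = 5.819 V
Part 1:
  Read off the nodal solution: V_2 = 5.819 V
Part 2:
  I_R4 = (V_3 - V_4)/R4 = (5.732 - 0)/27000 = 0.0002123 A
  Magnitude: I_R4 = 0.0002123 A
Part 3:
  I_R3 = (V_2 - V_3)/R3 = (5.819 - 5.732)/1200 = 0.00007237 A
  P_R3 = I_R3² × R3 = (0.00007237)² × 1200 = 0.000006284 W

Final answers:
1. V_2 = 5.819 V
2. I_R4 = 0.0002123 A
3. P_R3 = 6.284e-06 W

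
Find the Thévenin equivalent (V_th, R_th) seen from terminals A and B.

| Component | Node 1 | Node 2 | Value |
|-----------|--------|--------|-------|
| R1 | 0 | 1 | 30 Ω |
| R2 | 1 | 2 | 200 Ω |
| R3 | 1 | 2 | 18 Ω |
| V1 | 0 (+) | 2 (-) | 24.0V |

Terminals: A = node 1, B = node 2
Step 1 — V_th is the open-circuit voltage V_A - V_B (nothing connected across the terminals).
Nodal analysis, taking node 2 as the 0 V reference.
Source V1 fixes V_0 = 24 V.
KCL at each unknown node (sum of currents leaving = 0; resistances in Ω):
  Node 1: (V_1 - 24)/30 + (V_1 - 0)/200 + (V_1 - 0)/18 = 0
Collecting terms: 0.09389 × V_1 = 0.8  =>  V_1 = 8.521 V
V_th = V_1 - V_2 = 8.521 - 0 = 8.521 V
Step 2 — R_th: zero the source — replace V1 by a short circuit (node 2 merges into node 0) — and find the resistance seen between A (node 1) and B (node 0).
Reduce the network between node 1 (A) and node 0 (B) by series/parallel combination:
  Rp1 = R1 ‖ R2 ‖ R3 (parallel, all between nodes 0 and 1) = 1/(1/30 + 1/200 + 1/18) = 10.65 Ω
R_th = 10.65 Ω

Final answer: V_th = 8.521 V, R_th = 10.65 Ω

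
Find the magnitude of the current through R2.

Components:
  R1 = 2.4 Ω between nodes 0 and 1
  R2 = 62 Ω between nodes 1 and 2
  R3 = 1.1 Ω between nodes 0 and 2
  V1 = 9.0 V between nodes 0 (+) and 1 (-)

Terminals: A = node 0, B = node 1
Nodal analysis, taking node 1 as the 0 V reference.
Source V1 fixes V_0 = 9 V.
KCL at each unknown node (sum of currents leaving = 0; resistances in Ω):
  Node 2: (V_2 - 0)/62 + (V_2 - 9)/1.1 = 0
Collecting terms: 0.9252 × V_2 = 8.182  =>  V_2 = 8.843 V
I_R2 = (V_1 - V_2)/R2 = (0 - 8.843)/62 = -0.1426 A
|I_R2| = 0.1426 A

Final answer: |I_R2| = 0.1426 A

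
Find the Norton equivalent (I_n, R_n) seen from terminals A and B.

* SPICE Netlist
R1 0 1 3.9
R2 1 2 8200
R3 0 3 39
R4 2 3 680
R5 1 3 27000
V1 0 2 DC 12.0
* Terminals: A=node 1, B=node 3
Find the Thévenin equivalent first; then I_n = V_th/R_th and R_n = R_th.
Step 1 — V_th is the open-circuit voltage V_A - V_B (nothing connected across the terminals).
Nodal analysis, taking node 2 as the 0 V reference.
Source V1 fixes V_0 = 12 V.
KCL at each unknown node (sum of currents leaving = 0; resistances in Ω):
  Node 1: (V_1 - 12)/3.9 + (V_1 - 0)/8200 + (V_1 - V_3)/27000 = 0
  Node 3: (V_3 - 12)/39 + (V_3 - 0)/680 + (V_3 - V_1)/27000 = 0
Collecting terms (coefficients in siemens):
  0.2566·V_1 - 0.00003704·V_3 = 3.077
  0.02715·V_3 - 0.00003704·V_1 = 0.3077
Determinant D = (0.2566)(0.02715) - (-0.00003704)(-0.00003704) = 0.006966
V_1 = [(3.077)(0.02715) - (-0.00003704)(0.3077)]/D = 11.99 V
V_3 = [(0.2566)(0.3077) - (3.077)(-0.00003704)]/D = 11.35 V
V_th = V_1 - V_3 = 11.99 - 11.35 = 0.6442 V
Step 2 — R_th: zero the source — replace V1 by a short circuit (node 2 merges into node 0) — and find the resistance seen between A (node 1) and B (node 3).
Reduce the network between node 1 (A) and node 3 (B) by series/parallel combination:
  Rp1 = R1 ‖ R2 (parallel, both between nodes 0 and 1) = 1/(1/3.9 + 1/8200) = 3.898 Ω
  Rp2 = R3 ‖ R4 (parallel, both between nodes 0 and 3) = 1/(1/39 + 1/680) = 36.88 Ω
  Rs1 = Rp1 + Rp2 (series, joined only at node 0) = 3.898 + 36.88 = 40.78 Ω
  Rp3 = R5 ‖ Rs1 (parallel, both between nodes 1 and 3) = 1/(1/27000 + 1/40.78) = 40.72 Ω
R_th = 40.72 Ω
I_n = V_th/R_th = 0.6442/40.72 = 0.01582 A, and R_n = R_th = 40.72 Ω

Final answer: I_n = 0.01582 A, R_n = 40.72 Ω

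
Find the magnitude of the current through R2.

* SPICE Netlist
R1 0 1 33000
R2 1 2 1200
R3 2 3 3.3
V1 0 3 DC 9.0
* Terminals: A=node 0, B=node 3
Nodal analysis, taking node 3 as the 0 V reference.
Source V1 fixes V_0 = 9 V.
KCL at each unknown node (sum of currents leaving = 0; resistances in Ω):
  Node 1: (V_1 - 9)/33000 + (V_1 - V_2)/1200 = 0
  Node 2: (V_2 - V_1)/1200 + (V_2 - 0)/3.3 = 0
Collecting terms (coefficients in siemens):
  0.0008636·V_1 - 0.0008333·V_2 = 0.0002727
  0.3039·V_2 - 0.0008333·V_1 = 0
Determinant D = (0.0008636)(0.3039) - (-0.0008333)(-0.0008333) = 0.0002617
V_1 = [(0.0002727)(0.3039) - (-0.0008333)(0)]/D = 0.3166 V
V_2 = [(0.0008636)(0) - (0.0002727)(-0.0008333)]/D = 0.0008683 V
I_R2 = (V_1 - V_2)/R2 = (0.3166 - 0.0008683)/1200 = 0.0002631 A
|I_R2| = 0.0002631 A

Final answer: |I_R2| = 0.0002631 A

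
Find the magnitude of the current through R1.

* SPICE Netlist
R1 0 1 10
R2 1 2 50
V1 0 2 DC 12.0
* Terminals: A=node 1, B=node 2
Nodal analysis, taking node 2 as the 0 V reference.
Source V1 fixes V_0 = 12 V.
KCL at each unknown node (sum of currents leaving = 0; resistances in Ω):
  Node 1: (V_1 - 12)/10 + (V_1 - 0)/50 = 0
Collecting terms: 0.12 × V_1 = 1.2  =>  V_1 = 10 V
I_R1 = (V_0 - V_1)/R1 = (12 - 10)/10 = 0.2 A
|I_R1| = 0.2 A

Final answer: |I_R1| = 0.2 A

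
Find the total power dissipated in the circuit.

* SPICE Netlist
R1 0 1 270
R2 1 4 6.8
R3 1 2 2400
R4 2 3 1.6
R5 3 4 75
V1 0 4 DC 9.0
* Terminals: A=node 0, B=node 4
Nodal analysis, taking node 4 as the 0 V reference.
Source V1 fixes V_0 = 9 V.
KCL at each unknown node (sum of currents leaving = 0; resistances in Ω):
  Node 1: (V_1 - 9)/270 + (V_1 - 0)/6.8 + (V_1 - V_2)/2400 = 0
  Node 2: (V_2 - V_1)/2400 + (V_2 - V_3)/1.6 = 0
  Node 3: (V_3 - V_2)/1.6 + (V_3 - 0)/75 = 0
Collecting terms (coefficients in siemens):
  0.1512·V_1 - 0.0004167·V_2 = 0.03333
  0.6254·V_2 - 0.0004167·V_1 - 0.625·V_3 = 0
  0.6383·V_3 - 0.625·V_2 = 0
Solving these 3 simultaneous equations (Gaussian elimination) gives:
  V_1 = 0.2205 V, V_2 = 0.00682 V, V_3 = 0.006678 V
Power in each resistor, P = (ΔV)²/R:
  P_R1 = (9 - 0.2205)²/270 = 0.2855 W
  P_R2 = (0.2205 - 0)²/6.8 = 0.007151 W
  P_R3 = (0.2205 - 0.00682)²/2400 = 0.00001903 W
  P_R4 = (0.00682 - 0.006678)²/1.6 = 0.00000001268 W
  P_R5 = (0.006678 - 0)²/75 = 0.0000005946 W
P_total = P_R1 + P_R2 + P_R3 + P_R4 + P_R5 = 0.2926 W

Final answer: 0.2926 W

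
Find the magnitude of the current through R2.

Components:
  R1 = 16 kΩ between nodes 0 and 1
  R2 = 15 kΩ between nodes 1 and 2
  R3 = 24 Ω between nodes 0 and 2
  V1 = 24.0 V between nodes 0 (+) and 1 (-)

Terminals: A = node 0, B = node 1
Nodal analysis, taking node 1 as the 0 V reference.
Source V1 fixes V_0 = 24 V.
KCL at each unknown node (sum of currents leaving = 0; resistances in Ω):
  Node 2: (V_2 - 0)/15000 + (V_2 - 24)/24 = 0
Collecting terms: 0.04173 × V_2 = 1  =>  V_2 = 23.96 V
I_R2 = (V_1 - V_2)/R2 = (0 - 23.96)/15000 = -0.001597 A
|I_R2| = 0.001597 A

Final answer: |I_R2| = 0.001597 A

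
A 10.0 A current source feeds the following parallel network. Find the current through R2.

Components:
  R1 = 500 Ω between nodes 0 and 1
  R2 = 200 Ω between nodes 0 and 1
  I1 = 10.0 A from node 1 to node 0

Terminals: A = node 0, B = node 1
All resistors sit directly between nodes 0 and 1, so they are in parallel and share one voltage V; the full source current 10 A splits among them.
1/R_par = 1/500 + 1/200 = 0.007 S  =>  R_par = 142.9 Ω
V = I × R_par = 10 × 142.9 = 1429 V
I_R2 = V/R2 = 1429/200 = 7.143 A

Final answer: 7.143 A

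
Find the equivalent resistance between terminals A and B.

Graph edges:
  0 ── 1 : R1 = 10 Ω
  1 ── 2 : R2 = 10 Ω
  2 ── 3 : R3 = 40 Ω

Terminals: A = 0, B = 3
Reduce the network between node 0 (A) and node 3 (B) by series/parallel combination:
  Rs1 = R1 + R2 (series, joined only at node 1) = 10 + 10 = 20 Ω
  Rs2 = R3 + Rs1 (series, joined only at node 2) = 40 + 20 = 60 Ω
R_eq = 60 Ω

Final answer: 60 Ω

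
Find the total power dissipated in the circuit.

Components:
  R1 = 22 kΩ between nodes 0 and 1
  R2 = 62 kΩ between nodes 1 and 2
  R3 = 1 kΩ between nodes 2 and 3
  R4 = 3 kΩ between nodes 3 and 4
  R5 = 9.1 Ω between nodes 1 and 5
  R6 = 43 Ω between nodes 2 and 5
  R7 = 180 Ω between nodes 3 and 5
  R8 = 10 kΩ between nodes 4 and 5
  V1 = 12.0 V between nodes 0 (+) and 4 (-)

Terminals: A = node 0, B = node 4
Nodal analysis, taking node 4 as the 0 V reference.
Source V1 fixes V_0 = 12 V.
KCL at each unknown node (sum of currents leaving = 0; resistances in Ω):
  Node 1: (V_1 - 12)/22000 + (V_1 - V_2)/62000 + (V_1 - V_5)/9.1 = 0
  Node 2: (V_2 - V_1)/62000 + (V_2 - V_3)/1000 + (V_2 - V_5)/43 = 0
  Node 3: (V_3 - V_2)/1000 + (V_3 - 0)/3000 + (V_3 - V_5)/180 = 0
  Node 5: (V_5 - V_1)/9.1 + (V_5 - V_2)/43 + (V_5 - V_3)/180 + (V_5 - 0)/10000 = 0
Collecting terms (coefficients in siemens):
  0.11·V_1 - 0.00001613·V_2 - 0.1099·V_5 = 0.0005455
  0.02427·V_2 - 0.00001613·V_1 - 0.001·V_3 - 0.02326·V_5 = 0
  0.006889·V_3 - 0.001·V_2 - 0.005556·V_5 = 0
  0.1388·V_5 - 0.1099·V_1 - 0.02326·V_2 - 0.005556·V_3 = 0
Solving these 4 simultaneous equations (Gaussian elimination) gives:
  V_1 = 1.183 V, V_2 = 1.176 V, V_3 = 1.121 V, V_5 = 1.179 V
Power in each resistor, P = (ΔV)²/R:
  P_R1 = (12 - 1.183)²/22000 = 0.005318 W
  P_R2 = (1.183 - 1.176)²/62000 = 0.0000000007533 W
  P_R3 = (1.176 - 1.121)²/1000 = 0.000003027 W
  P_R4 = (1.121 - 0)²/3000 = 0.0004192 W
  P_R5 = (1.183 - 1.179)²/9.1 = 0.000002199 W
  P_R6 = (1.176 - 1.179)²/43 = 0.0000001296 W
  P_R7 = (1.121 - 1.179)²/180 = 0.00001829 W
  P_R8 = (0 - 1.179)²/10000 = 0.0001389 W
P_total = P_R1 + P_R2 + P_R3 + P_R4 + P_R5 + P_R6 + P_R7 + P_R8 = 0.0059 W

Final answer: 0.0059 W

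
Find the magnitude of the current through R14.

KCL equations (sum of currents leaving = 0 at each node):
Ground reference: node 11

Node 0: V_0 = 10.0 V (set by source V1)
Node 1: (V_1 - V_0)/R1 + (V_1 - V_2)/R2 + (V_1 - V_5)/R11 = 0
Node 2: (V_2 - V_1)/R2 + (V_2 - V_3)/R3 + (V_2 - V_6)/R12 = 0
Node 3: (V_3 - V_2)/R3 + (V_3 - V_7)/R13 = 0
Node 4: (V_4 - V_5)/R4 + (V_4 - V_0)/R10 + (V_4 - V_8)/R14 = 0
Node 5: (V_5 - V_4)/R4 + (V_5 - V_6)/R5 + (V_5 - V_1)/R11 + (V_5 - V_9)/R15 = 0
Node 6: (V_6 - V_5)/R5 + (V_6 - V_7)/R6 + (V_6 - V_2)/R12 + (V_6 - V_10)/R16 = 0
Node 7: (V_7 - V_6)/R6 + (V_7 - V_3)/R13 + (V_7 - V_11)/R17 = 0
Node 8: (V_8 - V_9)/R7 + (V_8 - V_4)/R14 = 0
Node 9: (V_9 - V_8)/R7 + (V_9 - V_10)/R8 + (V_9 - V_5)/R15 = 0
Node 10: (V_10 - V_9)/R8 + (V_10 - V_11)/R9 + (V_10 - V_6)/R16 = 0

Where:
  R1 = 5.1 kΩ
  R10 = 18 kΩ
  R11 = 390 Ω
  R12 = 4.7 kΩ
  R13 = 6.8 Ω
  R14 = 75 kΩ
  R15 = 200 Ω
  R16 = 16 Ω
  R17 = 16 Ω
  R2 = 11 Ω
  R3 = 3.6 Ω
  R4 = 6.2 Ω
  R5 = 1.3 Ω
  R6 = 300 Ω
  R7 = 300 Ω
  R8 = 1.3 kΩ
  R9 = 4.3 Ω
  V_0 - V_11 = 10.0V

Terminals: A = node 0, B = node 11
Nodal analysis, taking node 11 as the 0 V reference.
Source V1 fixes V_0 = 10 V.
KCL at each unknown node (sum of currents leaving = 0; resistances in Ω):
  Node 1: (V_1 - 10)/5100 + (V_1 - V_2)/11 + (V_1 - V_5)/390 = 0
  Node 2: (V_2 - V_1)/11 + (V_2 - V_3)/3.6 + (V_2 - V_6)/4700 = 0
  Node 3: (V_3 - V_2)/3.6 + (V_3 - V_7)/6.8 = 0
  Node 4: (V_4 - V_5)/6.2 + (V_4 - 10)/18000 + (V_4 - V_8)/75000 = 0
  Node 5: (V_5 - V_4)/6.2 + (V_5 - V_6)/1.3 + (V_5 - V_1)/390 + (V_5 - V_9)/200 = 0
  Node 6: (V_6 - V_5)/1.3 + (V_6 - V_7)/300 + (V_6 - V_2)/4700 + (V_6 - V_10)/16 = 0
  Node 7: (V_7 - V_6)/300 + (V_7 - V_3)/6.8 + (V_7 - 0)/16 = 0
  Node 8: (V_8 - V_9)/300 + (V_8 - V_4)/75000 = 0
  Node 9: (V_9 - V_8)/300 + (V_9 - V_10)/1300 + (V_9 - V_5)/200 = 0
  Node 10: (V_10 - V_9)/1300 + (V_10 - 0)/4.3 + (V_10 - V_6)/16 = 0
Collecting terms (coefficients in siemens):
  0.09367·V_1 - 0.09091·V_2 - 0.002564·V_5 = 0.001961
  0.3689·V_2 - 0.09091·V_1 - 0.2778·V_3 - 0.0002128·V_6 = 0
  0.4248·V_3 - 0.2778·V_2 - 0.1471·V_7 = 0
  0.1614·V_4 - 0.1613·V_5 - 0.00001333·V_8 = 0.0005556
  0.9381·V_5 - 0.002564·V_1 - 0.1613·V_4 - 0.7692·V_6 - 0.005·V_9 = 0
  0.8353·V_6 - 0.0002128·V_2 - 0.7692·V_5 - 0.003333·V_7 - 0.0625·V_10 = 0
  0.2129·V_7 - 0.1471·V_3 - 0.003333·V_6 = 0
  0.003347·V_8 - 0.00001333·V_4 - 0.003333·V_9 = 0
  0.009103·V_9 - 0.005·V_5 - 0.003333·V_8 - 0.0007692·V_10 = 0
  0.2958·V_10 - 0.0625·V_6 - 0.0007692·V_9 = 0
Solving these 10 simultaneous equations (Gaussian elimination) gives:
  V_1 = 0.06703 V, V_2 = 0.04705 V, V_3 = 0.04054 V, V_4 = 0.01916 V
  V_5 = 0.01572 V, V_6 = 0.01484 V, V_7 = 0.02823 V, V_8 = 0.01408 V
  V_9 = 0.01406 V, V_10 = 0.003171 V
I_R14 = (V_4 - V_8)/R14 = (0.01916 - 0.01408)/75000 = 0.00000006771 A
|I_R14| = 0.00000006771 A

Final answer: |I_R14| = 6.771e-08 A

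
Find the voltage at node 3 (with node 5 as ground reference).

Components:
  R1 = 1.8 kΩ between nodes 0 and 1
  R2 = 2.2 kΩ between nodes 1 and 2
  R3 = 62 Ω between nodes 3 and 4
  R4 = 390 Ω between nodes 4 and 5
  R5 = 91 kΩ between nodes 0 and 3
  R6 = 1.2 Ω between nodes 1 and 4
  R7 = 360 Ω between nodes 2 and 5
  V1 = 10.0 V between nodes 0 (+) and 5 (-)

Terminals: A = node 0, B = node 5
Nodal analysis, taking node 5 as the 0 V reference.
Source V1 fixes V_0 = 10 V.
KCL at each unknown node (sum of currents leaving = 0; resistances in Ω):
  Node 1: (V_1 - 10)/1800 + (V_1 - V_2)/2200 + (V_1 - V_4)/1.2 = 0
  Node 2: (V_2 - V_1)/2200 + (V_2 - 0)/360 = 0
  Node 3: (V_3 - V_4)/62 + (V_3 - 10)/91000 = 0
  Node 4: (V_4 - V_3)/62 + (V_4 - 0)/390 + (V_4 - V_1)/1.2 = 0
Collecting terms (coefficients in siemens):
  0.8343·V_1 - 0.0004545·V_2 - 0.8333·V_4 = 0.005556
  0.003232·V_2 - 0.0004545·V_1 = 0
  0.01614·V_3 - 0.01613·V_4 = 0.0001099
  0.852·V_4 - 0.8333·V_1 - 0.01613·V_3 = 0
Solving these 4 simultaneous equations (Gaussian elimination) gives:
  V_1 = 1.612 V, V_2 = 0.2267 V, V_3 = 1.613 V, V_4 = 1.608 V
The requested potential is V_3 = 1.613 V.

Final answer: V_3 = 1.613 V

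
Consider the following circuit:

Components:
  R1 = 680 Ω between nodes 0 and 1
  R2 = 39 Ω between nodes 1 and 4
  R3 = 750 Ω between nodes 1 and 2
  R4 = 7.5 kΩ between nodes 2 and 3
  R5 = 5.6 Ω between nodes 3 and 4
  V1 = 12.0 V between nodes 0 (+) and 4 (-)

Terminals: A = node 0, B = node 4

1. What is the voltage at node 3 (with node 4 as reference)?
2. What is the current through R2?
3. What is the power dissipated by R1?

Nodal analysis, taking node 4 as the 0 V reference.
Source V1 fixes V_0 = 12 V.
KCL at each unknown node (sum of currents leaving = 0; resistances in Ω):
  Node 1: (V_1 - 12)/680 + (V_1 - 0)/39 + (V_1 - V_2)/750 = 0
  Node 2: (V_2 - V_1)/750 + (V_2 - V_3)/7500 = 0
  Node 3: (V_3 - V_2)/7500 + (V_3 - 0)/5.6 = 0
Collecting terms (coefficients in siemens):
  0.02844·V_1 - 0.001333·V_2 = 0.01765
  0.001467·V_2 - 0.001333·V_1 - 0.0001333·V_3 = 0
  0.1787·V_3 - 0.0001333·V_2 = 0
Solving these 3 simultaneous equations (Gaussian elimination) gives:
  V_1 = 0.648 V, V_2 = 0.5891 V, V_3 = 0.0004396 V
Part 1:
  Read off the nodal solution: V_3 = 0.0004396 V
Part 2:
  I_R2 = (V_1 - V_4)/R2 = (0.648 - 0)/39 = 0.01662 A
  Magnitude: I_R2 = 0.01662 A
Part 3:
  I_R1 = (V_0 - V_1)/R1 = (12 - 0.648)/680 = 0.01669 A
  P_R1 = I_R1² × R1 = (0.01669)² × 680 = 0.1895 W

Final answers:
1. V_3 = 0.0004396 V
2. I_R2 = 0.01662 A
3. P_R1 = 0.1895 W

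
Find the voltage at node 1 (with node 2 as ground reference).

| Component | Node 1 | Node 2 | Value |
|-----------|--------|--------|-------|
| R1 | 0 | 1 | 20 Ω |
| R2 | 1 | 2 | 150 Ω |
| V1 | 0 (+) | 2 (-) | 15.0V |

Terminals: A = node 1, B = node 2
Nodal analysis, taking node 2 as the 0 V reference.
Source V1 fixes V_0 = 15 V.
KCL at each unknown node (sum of currents leaving = 0; resistances in Ω):
  Node 1: (V_1 - 15)/20 + (V_1 - 0)/150 = 0
Collecting terms: 0.05667 × V_1 = 0.75  =>  V_1 = 13.24 V
The requested potential is V_1 = 13.24 V.

Final answer: V_1 = 13.24 V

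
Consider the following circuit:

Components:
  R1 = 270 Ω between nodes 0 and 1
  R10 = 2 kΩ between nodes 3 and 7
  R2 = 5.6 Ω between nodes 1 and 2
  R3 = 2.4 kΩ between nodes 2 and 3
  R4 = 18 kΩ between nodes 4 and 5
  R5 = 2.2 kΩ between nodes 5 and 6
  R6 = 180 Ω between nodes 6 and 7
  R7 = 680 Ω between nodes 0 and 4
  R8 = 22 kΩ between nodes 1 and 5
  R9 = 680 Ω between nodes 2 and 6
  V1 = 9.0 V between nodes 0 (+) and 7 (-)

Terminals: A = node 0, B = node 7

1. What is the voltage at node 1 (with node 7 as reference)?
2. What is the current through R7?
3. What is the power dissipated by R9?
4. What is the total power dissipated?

Nodal analysis, taking node 7 as the 0 V reference.
Source V1 fixes V_0 = 9 V.
KCL at each unknown node (sum of currents leaving = 0; resistances in Ω):
  Node 1: (V_1 - 9)/270 + (V_1 - V_2)/5.6 + (V_1 - V_5)/22000 = 0
  Node 2: (V_2 - V_1)/5.6 + (V_2 - V_3)/2400 + (V_2 - V_6)/680 = 0
  Node 3: (V_3 - V_2)/2400 + (V_3 - 0)/2000 = 0
  Node 4: (V_4 - V_5)/18000 + (V_4 - 9)/680 = 0
  Node 5: (V_5 - V_4)/18000 + (V_5 - V_6)/2200 + (V_5 - V_1)/22000 = 0
  Node 6: (V_6 - V_5)/2200 + (V_6 - 0)/180 + (V_6 - V_2)/680 = 0
Collecting terms (coefficients in siemens):
  0.1823·V_1 - 0.1786·V_2 - 0.00004545·V_5 = 0.03333
  0.1805·V_2 - 0.1786·V_1 - 0.0004167·V_3 - 0.001471·V_6 = 0
  0.0009167·V_3 - 0.0004167·V_2 = 0
  0.001526·V_4 - 0.00005556·V_5 = 0.01324
  0.0005556·V_5 - 0.00004545·V_1 - 0.00005556·V_4 - 0.0004545·V_6 = 0
  0.007481·V_6 - 0.001471·V_2 - 0.0004545·V_5 = 0
Solving these 6 simultaneous equations (Gaussian elimination) gives:
  V_1 = 6.544 V, V_2 = 6.494 V, V_3 = 2.952 V, V_4 = 8.766 V
  V_5 = 2.585 V, V_6 = 1.434 V
Part 1:
  Read off the nodal solution: V_1 = 6.544 V
Part 2:
  I_R7 = (V_0 - V_4)/R7 = (9 - 8.766)/680 = 0.0003434 A
  Magnitude: I_R7 = 0.0003434 A
Part 3:
  I_R9 = (V_2 - V_6)/R9 = (6.494 - 1.434)/680 = 0.007441 A
  P_R9 = I_R9² × R9 = (0.007441)² × 680 = 0.03765 W
Part 4:
  Power in each resistor, P = (ΔV)²/R:
    P_R1 = (9 - 6.544)²/270 = 0.02235 W
    P_R2 = (6.544 - 6.494)²/5.6 = 0.0004453 W
    P_R3 = (6.494 - 2.952)²/2400 = 0.005228 W
    P_R4 = (8.766 - 2.585)²/18000 = 0.002123 W
    P_R5 = (2.585 - 1.434)²/2200 = 0.0006026 W
    P_R6 = (1.434 - 0)²/180 = 0.01142 W
    P_R7 = (9 - 8.766)²/680 = 0.00008019 W
    P_R8 = (6.544 - 2.585)²/22000 = 0.0007123 W
    P_R9 = (6.494 - 1.434)²/680 = 0.03765 W
    P_R10 = (2.952 - 0)²/2000 = 0.004356 W
  P_total = P_R1 + P_R2 + P_R3 + P_R4 + P_R5 + P_R6 + P_R7 + P_R8 + P_R9 + P_R10 = 0.08497 W

Final answers:
1. V_1 = 6.544 V
2. I_R7 = 0.0003434 A
3. P_R9 = 0.03765 W
4. P_total = 0.08497 W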